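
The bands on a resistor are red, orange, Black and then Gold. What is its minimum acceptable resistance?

21.85 Ω

Red → 2 (first significant figure)
Orange → 3 (second significant figure)
Black → ×1 multiplier
Gold → ±5% tolerance
23 × 1 = 23 Ω
Minimum = 23 × (1 − 5/100) = 21.85 Ω.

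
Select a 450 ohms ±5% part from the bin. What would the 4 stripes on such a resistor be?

yellow, green, brown, gold

450 Ω = 45 × 10^1.
4 → yellow
5 → green
Multiplier 10^1 → brown.
±5% tolerance → gold.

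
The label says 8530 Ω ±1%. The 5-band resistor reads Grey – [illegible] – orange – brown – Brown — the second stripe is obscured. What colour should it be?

8530 Ω = 853 × 10^1.
The second band gives digit 5 of the significand, and 5 is green.

green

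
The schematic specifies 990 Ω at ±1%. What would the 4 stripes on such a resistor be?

990 Ω = 99 × 10^1.
9 → white
9 → white
Multiplier 10^1 → brown.
±1% tolerance → brown.

white, white, brown, brown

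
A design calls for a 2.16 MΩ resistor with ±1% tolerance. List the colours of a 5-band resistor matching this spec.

red, brown, blue, yellow, brown

2160000 Ω = 216 × 10^4.
2 → red
1 → brown
6 → blue
Multiplier 10^4 → yellow.
±1% tolerance → brown.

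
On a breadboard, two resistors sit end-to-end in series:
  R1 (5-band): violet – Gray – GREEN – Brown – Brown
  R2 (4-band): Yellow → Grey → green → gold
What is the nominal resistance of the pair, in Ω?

4807850 Ω

R1: violet, grey, green → 785; brown ×10 → 7850 Ω.
R2: yellow, grey → 48; green ×10^5 → 4800000 Ω.
Series: 7850 + 4800000 = 4807850 Ω.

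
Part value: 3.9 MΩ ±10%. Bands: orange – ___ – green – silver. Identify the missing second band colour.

3900000 Ω = 39 × 10^5.
The second band gives digit 9 of the significand, and 9 is white.

white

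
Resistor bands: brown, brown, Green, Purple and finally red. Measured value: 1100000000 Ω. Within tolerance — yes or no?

Brown → 1 (first significant figure)
Brown → 1 (second significant figure)
Green → 5 (third significant figure)
Violet → ×10^7 multiplier
Red → ±2% tolerance
115 × 10000000 = 1150000000 Ω
Allowed range: 1127000000 Ω to 1173000000 Ω.
1100000000 Ω lies outside that range.

no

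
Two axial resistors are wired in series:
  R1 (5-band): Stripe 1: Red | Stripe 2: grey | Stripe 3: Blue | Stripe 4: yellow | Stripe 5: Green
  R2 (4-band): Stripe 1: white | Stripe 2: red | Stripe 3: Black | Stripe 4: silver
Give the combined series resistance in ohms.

R1: red, grey, blue → 286; yellow ×10^4 → 2860000 Ω.
R2: white, red → 92; black ×1 → 92 Ω.
Series: 2860000 + 92 = 2860092 Ω.

2860092 Ω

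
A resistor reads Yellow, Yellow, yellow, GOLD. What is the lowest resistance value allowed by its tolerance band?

418000 Ω

Yellow → 4 (first significant figure)
Yellow → 4 (second significant figure)
Yellow → ×10^4 multiplier
Gold → ±5% tolerance
44 × 10000 = 440000 Ω
Lowest = 440000 × (1 − 5/100) = 418000 Ω.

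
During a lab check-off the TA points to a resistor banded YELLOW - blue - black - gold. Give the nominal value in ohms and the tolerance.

46 Ω ±5%

Yellow → 4 (first significant figure)
Blue → 6 (second significant figure)
Black → ×1 multiplier
Gold → ±5% tolerance
46 × 1 = 46 Ω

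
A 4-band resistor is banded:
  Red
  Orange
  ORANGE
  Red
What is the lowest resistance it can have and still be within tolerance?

22540 Ω

Red → 2 (first significant figure)
Orange → 3 (second significant figure)
Orange → ×10^3 multiplier
Red → ±2% tolerance
23 × 1000 = 23000 Ω
Lowest = 23000 × (1 − 2/100) = 22540 Ω.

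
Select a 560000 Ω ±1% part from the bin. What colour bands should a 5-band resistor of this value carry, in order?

560000 Ω = 560 × 10^3.
5 → green
6 → blue
0 → black
Multiplier 10^3 → orange.
±1% tolerance → brown.

green, blue, black, orange, brown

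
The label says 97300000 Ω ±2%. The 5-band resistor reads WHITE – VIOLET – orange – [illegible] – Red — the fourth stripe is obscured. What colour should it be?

97300000 Ω = 973 × 10^5.
The fourth band is the multiplier, 10^5, which is green.

green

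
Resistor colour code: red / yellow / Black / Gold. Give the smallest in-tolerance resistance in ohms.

22.8 Ω

Red → 2 (first significant figure)
Yellow → 4 (second significant figure)
Black → ×1 multiplier
Gold → ±5% tolerance
24 × 1 = 24 Ω
Smallest = 24 × (1 − 5/100) = 22.8 Ω.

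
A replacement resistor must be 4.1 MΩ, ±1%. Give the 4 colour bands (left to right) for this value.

4100000 Ω = 41 × 10^5.
4 → yellow
1 → brown
Multiplier 10^5 → green.
±1% tolerance → brown.

yellow, brown, green, brown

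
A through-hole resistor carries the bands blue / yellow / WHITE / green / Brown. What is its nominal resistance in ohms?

64900000 Ω

Blue → 6 (first significant figure)
Yellow → 4 (second significant figure)
White → 9 (third significant figure)
Green → ×10^5 multiplier
649 × 100000 = 64900000 Ω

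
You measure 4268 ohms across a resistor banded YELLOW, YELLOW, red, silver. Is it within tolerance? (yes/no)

yes

Yellow → 4 (first significant figure)
Yellow → 4 (second significant figure)
Red → ×10^2 multiplier
Silver → ±10% tolerance
44 × 100 = 4400 Ω
Allowed range: 3960 Ω to 4840 Ω.
4268 ohms lies inside that range.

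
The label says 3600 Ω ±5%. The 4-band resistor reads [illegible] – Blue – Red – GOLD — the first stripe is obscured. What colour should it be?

orange

3600 Ω = 36 × 10^2.
The first band gives digit 3 of the significand, and 3 is orange.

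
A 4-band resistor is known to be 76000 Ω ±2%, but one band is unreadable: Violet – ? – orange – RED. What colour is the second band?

76000 Ω = 76 × 10^3.
The second band gives digit 6 of the significand, and 6 is blue.

blue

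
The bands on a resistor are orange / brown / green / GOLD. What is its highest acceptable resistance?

Orange → 3 (first significant figure)
Brown → 1 (second significant figure)
Green → ×10^5 multiplier
Gold → ±5% tolerance
31 × 100000 = 3100000 Ω
Highest = 3100000 × (1 + 5/100) = 3255000 Ω.

3255000 Ω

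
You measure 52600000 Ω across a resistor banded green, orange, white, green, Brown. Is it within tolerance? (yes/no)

Green → 5 (first significant figure)
Orange → 3 (second significant figure)
White → 9 (third significant figure)
Green → ×10^5 multiplier
Brown → ±1% tolerance
539 × 100000 = 53900000 Ω
Allowed range: 53361000 Ω to 54439000 Ω.
52600000 Ω lies outside that range.

no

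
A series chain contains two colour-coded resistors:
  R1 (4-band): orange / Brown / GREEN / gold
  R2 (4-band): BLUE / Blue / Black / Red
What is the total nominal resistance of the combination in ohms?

3100066 Ω

R1: orange, brown → 31; green ×10^5 → 3100000 Ω.
R2: blue, blue → 66; black ×1 → 66 Ω.
Series: 3100000 + 66 = 3100066 Ω.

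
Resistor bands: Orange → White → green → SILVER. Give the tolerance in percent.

±10%

The last band, silver, is the tolerance band.
Silver corresponds to ±10%.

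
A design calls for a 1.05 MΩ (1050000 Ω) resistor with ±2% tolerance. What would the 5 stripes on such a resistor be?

1050000 Ω = 105 × 10^4.
1 → brown
0 → black
5 → green
Multiplier 10^4 → yellow.
±2% tolerance → red.

brown, black, green, yellow, red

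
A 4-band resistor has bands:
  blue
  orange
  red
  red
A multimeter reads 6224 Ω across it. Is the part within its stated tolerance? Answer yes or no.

Blue → 6 (first significant figure)
Orange → 3 (second significant figure)
Red → ×10^2 multiplier
Red → ±2% tolerance
63 × 100 = 6300 Ω
Allowed range: 6174 Ω to 6426 Ω.
6224 Ω lies inside that range.

yes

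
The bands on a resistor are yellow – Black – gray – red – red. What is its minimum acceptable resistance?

Yellow → 4 (first significant figure)
Black → 0 (second significant figure)
Grey → 8 (third significant figure)
Red → ×10^2 multiplier
Red → ±2% tolerance
408 × 100 = 40800 Ω
Minimum = 40800 × (1 − 2/100) = 39984 Ω.

39984 Ω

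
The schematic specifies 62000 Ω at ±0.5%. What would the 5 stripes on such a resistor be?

62000 Ω = 620 × 10^2.
6 → blue
2 → red
0 → black
Multiplier 10^2 → red.
±0.5% tolerance → green.

blue, red, black, red, green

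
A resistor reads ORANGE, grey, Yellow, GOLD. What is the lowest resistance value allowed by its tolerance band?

Orange → 3 (first significant figure)
Grey → 8 (second significant figure)
Yellow → ×10^4 multiplier
Gold → ±5% tolerance
38 × 10000 = 380000 Ω
Lowest = 380000 × (1 − 5/100) = 361000 Ω.

361000 Ω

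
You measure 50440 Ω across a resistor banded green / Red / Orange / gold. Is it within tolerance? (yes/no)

Green → 5 (first significant figure)
Red → 2 (second significant figure)
Orange → ×10^3 multiplier
Gold → ±5% tolerance
52 × 1000 = 52000 Ω
Allowed range: 49400 Ω to 54600 Ω.
50440 Ω lies inside that range.

yes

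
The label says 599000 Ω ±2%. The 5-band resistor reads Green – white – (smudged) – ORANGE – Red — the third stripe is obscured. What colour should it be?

white

599000 Ω = 599 × 10^3.
The third band gives digit 9 of the significand, and 9 is white.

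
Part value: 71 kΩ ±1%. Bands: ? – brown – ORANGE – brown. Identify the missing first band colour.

71000 Ω = 71 × 10^3.
The first band gives digit 7 of the significand, and 7 is violet.

violet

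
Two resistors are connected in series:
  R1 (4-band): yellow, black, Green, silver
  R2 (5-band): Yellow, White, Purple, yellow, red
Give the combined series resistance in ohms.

R1: yellow, black → 40; green ×10^5 → 4000000 Ω.
R2: yellow, white, violet → 497; yellow ×10^4 → 4970000 Ω.
Series: 4000000 + 4970000 = 8970000 Ω.

8970000 Ω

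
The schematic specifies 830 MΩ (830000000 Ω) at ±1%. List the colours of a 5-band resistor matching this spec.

830000000 Ω = 830 × 10^6.
8 → grey
3 → orange
0 → black
Multiplier 10^6 → blue.
±1% tolerance → brown.

grey, orange, black, blue, brown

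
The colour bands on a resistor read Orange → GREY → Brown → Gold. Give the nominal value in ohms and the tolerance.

Orange → 3 (first significant figure)
Grey → 8 (second significant figure)
Brown → ×10 multiplier
Gold → ±5% tolerance
38 × 10 = 380 Ω

380 Ω ±5%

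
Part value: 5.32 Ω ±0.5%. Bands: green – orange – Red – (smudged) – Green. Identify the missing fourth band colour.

5.32 Ω = 532 × 10^-2.
The fourth band is the multiplier, 10^-2, which is silver.

silver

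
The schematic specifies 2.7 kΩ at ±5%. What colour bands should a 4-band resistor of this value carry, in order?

2700 Ω = 27 × 10^2.
2 → red
7 → violet
Multiplier 10^2 → red.
±5% tolerance → gold.

red, violet, red, gold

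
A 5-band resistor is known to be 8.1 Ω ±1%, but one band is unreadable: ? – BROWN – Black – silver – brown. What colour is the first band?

grey

8.1 Ω = 810 × 10^-2.
The first band gives digit 8 of the significand, and 8 is grey.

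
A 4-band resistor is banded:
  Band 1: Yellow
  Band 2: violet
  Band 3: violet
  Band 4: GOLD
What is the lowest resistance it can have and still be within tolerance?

Yellow → 4 (first significant figure)
Violet → 7 (second significant figure)
Violet → ×10^7 multiplier
Gold → ±5% tolerance
47 × 10000000 = 470000000 Ω
Lowest = 470000000 × (1 − 5/100) = 446500000 Ω.

446500000 Ω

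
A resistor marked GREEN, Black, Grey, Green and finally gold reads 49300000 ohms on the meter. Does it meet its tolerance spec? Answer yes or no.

Green → 5 (first significant figure)
Black → 0 (second significant figure)
Grey → 8 (third significant figure)
Green → ×10^5 multiplier
Gold → ±5% tolerance
508 × 100000 = 50800000 Ω
Allowed range: 48260000 Ω to 53340000 Ω.
49300000 ohms lies inside that range.

yes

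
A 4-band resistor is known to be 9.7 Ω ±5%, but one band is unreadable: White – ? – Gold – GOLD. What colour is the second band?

9.7 Ω = 97 × 10^-1.
The second band gives digit 7 of the significand, and 7 is violet.

violet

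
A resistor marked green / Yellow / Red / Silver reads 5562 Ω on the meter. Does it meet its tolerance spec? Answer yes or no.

yes

Green → 5 (first significant figure)
Yellow → 4 (second significant figure)
Red → ×10^2 multiplier
Silver → ±10% tolerance
54 × 100 = 5400 Ω
Allowed range: 4860 Ω to 5940 Ω.
5562 Ω lies inside that range.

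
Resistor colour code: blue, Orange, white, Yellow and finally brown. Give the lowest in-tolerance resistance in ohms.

Blue → 6 (first significant figure)
Orange → 3 (second significant figure)
White → 9 (third significant figure)
Yellow → ×10^4 multiplier
Brown → ±1% tolerance
639 × 10000 = 6390000 Ω
Lowest = 6390000 × (1 − 1/100) = 6326100 Ω.

6326100 Ω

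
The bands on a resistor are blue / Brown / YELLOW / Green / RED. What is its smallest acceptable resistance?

60172000 Ω

Blue → 6 (first significant figure)
Brown → 1 (second significant figure)
Yellow → 4 (third significant figure)
Green → ×10^5 multiplier
Red → ±2% tolerance
614 × 100000 = 61400000 Ω
Smallest = 61400000 × (1 − 2/100) = 60172000 Ω.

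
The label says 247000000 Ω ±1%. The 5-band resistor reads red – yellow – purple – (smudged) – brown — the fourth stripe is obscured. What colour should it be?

blue

247000000 Ω = 247 × 10^6.
The fourth band is the multiplier, 10^6, which is blue.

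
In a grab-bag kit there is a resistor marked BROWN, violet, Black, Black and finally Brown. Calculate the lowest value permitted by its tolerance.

Brown → 1 (first significant figure)
Violet → 7 (second significant figure)
Black → 0 (third significant figure)
Black → ×1 multiplier
Brown → ±1% tolerance
170 × 1 = 170 Ω
Lowest = 170 × (1 − 1/100) = 168.3 Ω.

168.3 Ω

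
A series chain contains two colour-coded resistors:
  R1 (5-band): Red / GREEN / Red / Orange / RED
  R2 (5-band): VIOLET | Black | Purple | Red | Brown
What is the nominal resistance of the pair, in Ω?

R1: red, green, red → 252; orange ×10^3 → 252000 Ω.
R2: violet, black, violet → 707; red ×10^2 → 70700 Ω.
Series: 252000 + 70700 = 322700 Ω.

322700 Ω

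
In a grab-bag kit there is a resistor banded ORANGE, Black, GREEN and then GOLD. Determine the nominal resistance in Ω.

3000000 Ω

Orange → 3 (first significant figure)
Black → 0 (second significant figure)
Green → ×10^5 multiplier
30 × 100000 = 3000000 Ω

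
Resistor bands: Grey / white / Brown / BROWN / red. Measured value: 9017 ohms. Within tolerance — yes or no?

Grey → 8 (first significant figure)
White → 9 (second significant figure)
Brown → 1 (third significant figure)
Brown → ×10 multiplier
Red → ±2% tolerance
891 × 10 = 8910 Ω
Allowed range: 8731.8 Ω to 9088.2 Ω.
9017 ohms lies inside that range.

yes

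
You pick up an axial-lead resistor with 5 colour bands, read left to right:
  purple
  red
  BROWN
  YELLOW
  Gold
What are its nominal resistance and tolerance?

7210000 Ω ±5%

Violet → 7 (first significant figure)
Red → 2 (second significant figure)
Brown → 1 (third significant figure)
Yellow → ×10^4 multiplier
Gold → ±5% tolerance
721 × 10000 = 7210000 Ω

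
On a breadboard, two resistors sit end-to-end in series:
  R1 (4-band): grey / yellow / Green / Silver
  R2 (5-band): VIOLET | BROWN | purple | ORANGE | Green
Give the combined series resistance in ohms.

9117000 Ω

R1: grey, yellow → 84; green ×10^5 → 8400000 Ω.
R2: violet, brown, violet → 717; orange ×10^3 → 717000 Ω.
Series: 8400000 + 717000 = 9117000 Ω.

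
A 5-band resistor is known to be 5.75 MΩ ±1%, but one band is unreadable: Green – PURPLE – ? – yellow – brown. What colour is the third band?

5750000 Ω = 575 × 10^4.
The third band gives digit 5 of the significand, and 5 is green.

green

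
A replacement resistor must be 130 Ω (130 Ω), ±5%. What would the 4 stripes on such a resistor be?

brown, orange, brown, gold

130 Ω = 13 × 10^1.
1 → brown
3 → orange
Multiplier 10^1 → brown.
±5% tolerance → gold.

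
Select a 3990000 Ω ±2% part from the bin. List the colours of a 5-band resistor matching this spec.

orange, white, white, yellow, red

3990000 Ω = 399 × 10^4.
3 → orange
9 → white
9 → white
Multiplier 10^4 → yellow.
±2% tolerance → red.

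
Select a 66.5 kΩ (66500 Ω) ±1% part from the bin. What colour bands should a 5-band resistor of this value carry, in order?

blue, blue, green, red, brown

66500 Ω = 665 × 10^2.
6 → blue
6 → blue
5 → green
Multiplier 10^2 → red.
±1% tolerance → brown.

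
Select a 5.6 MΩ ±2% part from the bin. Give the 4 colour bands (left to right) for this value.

5600000 Ω = 56 × 10^5.
5 → green
6 → blue
Multiplier 10^5 → green.
±2% tolerance → red.

green, blue, green, red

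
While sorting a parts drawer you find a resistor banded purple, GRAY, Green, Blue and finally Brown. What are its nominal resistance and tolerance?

785000000 Ω ±1%

Violet → 7 (first significant figure)
Grey → 8 (second significant figure)
Green → 5 (third significant figure)
Blue → ×10^6 multiplier
Brown → ±1% tolerance
785 × 1000000 = 785000000 Ω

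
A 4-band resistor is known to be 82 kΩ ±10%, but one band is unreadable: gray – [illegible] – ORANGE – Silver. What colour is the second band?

82000 Ω = 82 × 10^3.
The second band gives digit 2 of the significand, and 2 is red.

red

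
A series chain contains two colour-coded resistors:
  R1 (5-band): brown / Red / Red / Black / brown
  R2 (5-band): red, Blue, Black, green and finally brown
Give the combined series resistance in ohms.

26000122 Ω

R1: brown, red, red → 122; black ×1 → 122 Ω.
R2: red, blue, black → 260; green ×10^5 → 26000000 Ω.
Series: 122 + 26000000 = 26000122 Ω.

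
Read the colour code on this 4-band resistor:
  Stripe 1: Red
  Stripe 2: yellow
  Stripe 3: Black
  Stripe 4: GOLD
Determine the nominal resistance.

24 Ω

Red → 2 (first significant figure)
Yellow → 4 (second significant figure)
Black → ×1 multiplier
24 × 1 = 24 Ω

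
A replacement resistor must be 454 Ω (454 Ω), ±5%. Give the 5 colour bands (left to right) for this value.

yellow, green, yellow, black, gold

454 Ω = 454 × 10^0.
4 → yellow
5 → green
4 → yellow
Multiplier 10^0 → black.
±5% tolerance → gold.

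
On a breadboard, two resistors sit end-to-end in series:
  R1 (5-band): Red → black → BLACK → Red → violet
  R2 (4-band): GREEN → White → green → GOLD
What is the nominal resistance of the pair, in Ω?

R1: red, black, black → 200; red ×10^2 → 20000 Ω.
R2: green, white → 59; green ×10^5 → 5900000 Ω.
Series: 20000 + 5900000 = 5920000 Ω.

5920000 Ω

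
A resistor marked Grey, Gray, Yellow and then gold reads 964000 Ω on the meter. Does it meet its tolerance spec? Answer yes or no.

no

Grey → 8 (first significant figure)
Grey → 8 (second significant figure)
Yellow → ×10^4 multiplier
Gold → ±5% tolerance
88 × 10000 = 880000 Ω
Allowed range: 836000 Ω to 924000 Ω.
964000 Ω lies outside that range.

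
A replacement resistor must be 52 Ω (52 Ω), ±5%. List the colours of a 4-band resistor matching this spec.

green, red, black, gold

52 Ω = 52 × 10^0.
5 → green
2 → red
Multiplier 10^0 → black.
±5% tolerance → gold.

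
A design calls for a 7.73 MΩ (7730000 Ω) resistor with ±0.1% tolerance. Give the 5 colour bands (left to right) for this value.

violet, violet, orange, yellow, violet

7730000 Ω = 773 × 10^4.
7 → violet
7 → violet
3 → orange
Multiplier 10^4 → yellow.
±0.1% tolerance → violet.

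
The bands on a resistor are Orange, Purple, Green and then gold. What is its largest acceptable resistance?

3885000 Ω

Orange → 3 (first significant figure)
Violet → 7 (second significant figure)
Green → ×10^5 multiplier
Gold → ±5% tolerance
37 × 100000 = 3700000 Ω
Largest = 3700000 × (1 + 5/100) = 3885000 Ω.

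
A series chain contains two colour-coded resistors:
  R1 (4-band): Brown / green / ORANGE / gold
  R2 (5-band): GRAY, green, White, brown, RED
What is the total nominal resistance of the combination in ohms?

23590 Ω

R1: brown, green → 15; orange ×10^3 → 15000 Ω.
R2: grey, green, white → 859; brown ×10 → 8590 Ω.
Series: 15000 + 8590 = 23590 Ω.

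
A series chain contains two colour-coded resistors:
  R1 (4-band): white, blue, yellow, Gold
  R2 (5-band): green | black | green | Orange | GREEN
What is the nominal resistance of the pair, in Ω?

R1: white, blue → 96; yellow ×10^4 → 960000 Ω.
R2: green, black, green → 505; orange ×10^3 → 505000 Ω.
Series: 960000 + 505000 = 1465000 Ω.

1465000 Ω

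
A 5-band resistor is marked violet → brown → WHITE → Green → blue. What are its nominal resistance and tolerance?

Violet → 7 (first significant figure)
Brown → 1 (second significant figure)
White → 9 (third significant figure)
Green → ×10^5 multiplier
Blue → ±0.25% tolerance
719 × 100000 = 71900000 Ω

71900000 Ω ±0.25%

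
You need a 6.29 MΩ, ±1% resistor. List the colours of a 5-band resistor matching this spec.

blue, red, white, yellow, brown

6290000 Ω = 629 × 10^4.
6 → blue
2 → red
9 → white
Multiplier 10^4 → yellow.
±1% tolerance → brown.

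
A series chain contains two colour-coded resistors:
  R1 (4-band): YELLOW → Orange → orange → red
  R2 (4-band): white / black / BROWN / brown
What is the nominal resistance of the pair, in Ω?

43900 Ω

R1: yellow, orange → 43; orange ×10^3 → 43000 Ω.
R2: white, black → 90; brown ×10 → 900 Ω.
Series: 43000 + 900 = 43900 Ω.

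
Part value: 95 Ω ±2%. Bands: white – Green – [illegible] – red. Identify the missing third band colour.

95 Ω = 95 × 10^0.
The third band is the multiplier, 10^0, which is black.

black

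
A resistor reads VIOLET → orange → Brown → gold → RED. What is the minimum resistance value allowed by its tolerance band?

71.638 Ω

Violet → 7 (first significant figure)
Orange → 3 (second significant figure)
Brown → 1 (third significant figure)
Gold → ×0.1 multiplier
Red → ±2% tolerance
731 × 0.1 = 73.1 Ω
Minimum = 73.1 × (1 − 2/100) = 71.638 Ω.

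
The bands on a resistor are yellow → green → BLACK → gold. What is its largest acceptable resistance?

47.25 Ω

Yellow → 4 (first significant figure)
Green → 5 (second significant figure)
Black → ×1 multiplier
Gold → ±5% tolerance
45 × 1 = 45 Ω
Largest = 45 × (1 + 5/100) = 47.25 Ω.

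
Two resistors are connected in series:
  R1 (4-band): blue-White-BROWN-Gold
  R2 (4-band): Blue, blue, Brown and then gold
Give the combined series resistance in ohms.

1350 Ω

R1: blue, white → 69; brown ×10 → 690 Ω.
R2: blue, blue → 66; brown ×10 → 660 Ω.
Series: 690 + 660 = 1350 Ω.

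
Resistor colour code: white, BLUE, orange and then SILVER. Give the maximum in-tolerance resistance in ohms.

105600 Ω

White → 9 (first significant figure)
Blue → 6 (second significant figure)
Orange → ×10^3 multiplier
Silver → ±10% tolerance
96 × 1000 = 96000 Ω
Maximum = 96000 × (1 + 10/100) = 105600 Ω.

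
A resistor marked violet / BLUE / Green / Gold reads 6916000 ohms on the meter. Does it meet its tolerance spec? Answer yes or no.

no

Violet → 7 (first significant figure)
Blue → 6 (second significant figure)
Green → ×10^5 multiplier
Gold → ±5% tolerance
76 × 100000 = 7600000 Ω
Allowed range: 7220000 Ω to 7980000 Ω.
6916000 ohms lies outside that range.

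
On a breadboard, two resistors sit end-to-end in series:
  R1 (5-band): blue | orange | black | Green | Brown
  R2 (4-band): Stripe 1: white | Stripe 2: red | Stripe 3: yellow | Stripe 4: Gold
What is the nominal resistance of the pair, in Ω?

63920000 Ω

R1: blue, orange, black → 630; green ×10^5 → 63000000 Ω.
R2: white, red → 92; yellow ×10^4 → 920000 Ω.
Series: 63000000 + 920000 = 63920000 Ω.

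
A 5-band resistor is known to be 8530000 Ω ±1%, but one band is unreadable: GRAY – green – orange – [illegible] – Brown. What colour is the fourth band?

yellow

8530000 Ω = 853 × 10^4.
The fourth band is the multiplier, 10^4, which is yellow.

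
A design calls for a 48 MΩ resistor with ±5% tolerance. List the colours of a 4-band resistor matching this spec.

48000000 Ω = 48 × 10^6.
4 → yellow
8 → grey
Multiplier 10^6 → blue.
±5% tolerance → gold.

yellow, grey, blue, gold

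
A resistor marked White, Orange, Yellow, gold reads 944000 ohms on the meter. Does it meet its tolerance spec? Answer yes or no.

yes

White → 9 (first significant figure)
Orange → 3 (second significant figure)
Yellow → ×10^4 multiplier
Gold → ±5% tolerance
93 × 10000 = 930000 Ω
Allowed range: 883500 Ω to 976500 Ω.
944000 ohms lies inside that range.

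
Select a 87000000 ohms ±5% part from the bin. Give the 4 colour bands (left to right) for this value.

87000000 Ω = 87 × 10^6.
8 → grey
7 → violet
Multiplier 10^6 → blue.
±5% tolerance → gold.

grey, violet, blue, gold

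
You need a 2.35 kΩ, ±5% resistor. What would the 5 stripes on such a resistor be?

red, orange, green, brown, gold

2350 Ω = 235 × 10^1.
2 → red
3 → orange
5 → green
Multiplier 10^1 → brown.
±5% tolerance → gold.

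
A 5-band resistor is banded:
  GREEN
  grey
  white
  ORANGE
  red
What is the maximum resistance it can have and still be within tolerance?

Green → 5 (first significant figure)
Grey → 8 (second significant figure)
White → 9 (third significant figure)
Orange → ×10^3 multiplier
Red → ±2% tolerance
589 × 1000 = 589000 Ω
Maximum = 589000 × (1 + 2/100) = 600780 Ω.

600780 Ω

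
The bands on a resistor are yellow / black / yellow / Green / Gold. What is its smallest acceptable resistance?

Yellow → 4 (first significant figure)
Black → 0 (second significant figure)
Yellow → 4 (third significant figure)
Green → ×10^5 multiplier
Gold → ±5% tolerance
404 × 100000 = 40400000 Ω
Smallest = 40400000 × (1 − 5/100) = 38380000 Ω.

38380000 Ω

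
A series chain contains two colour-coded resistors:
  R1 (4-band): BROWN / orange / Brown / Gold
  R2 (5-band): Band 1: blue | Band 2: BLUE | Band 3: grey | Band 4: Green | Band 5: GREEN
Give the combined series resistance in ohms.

R1: brown, orange → 13; brown ×10 → 130 Ω.
R2: blue, blue, grey → 668; green ×10^5 → 66800000 Ω.
Series: 130 + 66800000 = 66800130 Ω.

66800130 Ω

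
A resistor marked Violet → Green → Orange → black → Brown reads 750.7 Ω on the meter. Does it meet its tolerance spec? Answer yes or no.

yes

Violet → 7 (first significant figure)
Green → 5 (second significant figure)
Orange → 3 (third significant figure)
Black → ×1 multiplier
Brown → ±1% tolerance
753 × 1 = 753 Ω
Allowed range: 745.47 Ω to 760.53 Ω.
750.7 Ω lies inside that range.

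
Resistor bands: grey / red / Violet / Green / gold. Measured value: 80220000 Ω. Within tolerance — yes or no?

yes

Grey → 8 (first significant figure)
Red → 2 (second significant figure)
Violet → 7 (third significant figure)
Green → ×10^5 multiplier
Gold → ±5% tolerance
827 × 100000 = 82700000 Ω
Allowed range: 78565000 Ω to 86835000 Ω.
80220000 Ω lies inside that range.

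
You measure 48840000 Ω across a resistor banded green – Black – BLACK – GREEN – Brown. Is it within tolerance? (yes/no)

no

Green → 5 (first significant figure)
Black → 0 (second significant figure)
Black → 0 (third significant figure)
Green → ×10^5 multiplier
Brown → ±1% tolerance
500 × 100000 = 50000000 Ω
Allowed range: 49500000 Ω to 50500000 Ω.
48840000 Ω lies outside that range.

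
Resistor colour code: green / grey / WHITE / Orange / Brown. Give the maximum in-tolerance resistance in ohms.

Green → 5 (first significant figure)
Grey → 8 (second significant figure)
White → 9 (third significant figure)
Orange → ×10^3 multiplier
Brown → ±1% tolerance
589 × 1000 = 589000 Ω
Maximum = 589000 × (1 + 1/100) = 594890 Ω.

594890 Ω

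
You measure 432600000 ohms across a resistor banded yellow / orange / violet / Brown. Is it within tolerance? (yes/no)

Yellow → 4 (first significant figure)
Orange → 3 (second significant figure)
Violet → ×10^7 multiplier
Brown → ±1% tolerance
43 × 10000000 = 430000000 Ω
Allowed range: 425700000 Ω to 434300000 Ω.
432600000 ohms lies inside that range.

yes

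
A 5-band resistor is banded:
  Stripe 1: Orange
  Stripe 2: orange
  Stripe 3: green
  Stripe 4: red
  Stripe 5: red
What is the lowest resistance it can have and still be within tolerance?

Orange → 3 (first significant figure)
Orange → 3 (second significant figure)
Green → 5 (third significant figure)
Red → ×10^2 multiplier
Red → ±2% tolerance
335 × 100 = 33500 Ω
Lowest = 33500 × (1 − 2/100) = 32830 Ω.

32830 Ω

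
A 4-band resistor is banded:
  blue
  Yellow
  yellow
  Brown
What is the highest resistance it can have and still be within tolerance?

Blue → 6 (first significant figure)
Yellow → 4 (second significant figure)
Yellow → ×10^4 multiplier
Brown → ±1% tolerance
64 × 10000 = 640000 Ω
Highest = 640000 × (1 + 1/100) = 646400 Ω.

646400 Ω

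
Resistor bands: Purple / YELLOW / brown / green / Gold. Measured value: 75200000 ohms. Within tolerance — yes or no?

yes

Violet → 7 (first significant figure)
Yellow → 4 (second significant figure)
Brown → 1 (third significant figure)
Green → ×10^5 multiplier
Gold → ±5% tolerance
741 × 100000 = 74100000 Ω
Allowed range: 70395000 Ω to 77805000 Ω.
75200000 ohms lies inside that range.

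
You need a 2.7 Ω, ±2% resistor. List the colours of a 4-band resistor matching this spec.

red, violet, gold, red

2.7 Ω = 27 × 10^-1.
2 → red
7 → violet
Multiplier 10^-1 → gold.
±2% tolerance → red.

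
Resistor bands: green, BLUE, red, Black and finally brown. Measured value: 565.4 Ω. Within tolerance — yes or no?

yes

Green → 5 (first significant figure)
Blue → 6 (second significant figure)
Red → 2 (third significant figure)
Black → ×1 multiplier
Brown → ±1% tolerance
562 × 1 = 562 Ω
Allowed range: 556.38 Ω to 567.62 Ω.
565.4 Ω lies inside that range.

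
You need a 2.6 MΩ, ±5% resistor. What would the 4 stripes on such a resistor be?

2600000 Ω = 26 × 10^5.
2 → red
6 → blue
Multiplier 10^5 → green.
±5% tolerance → gold.

red, blue, green, gold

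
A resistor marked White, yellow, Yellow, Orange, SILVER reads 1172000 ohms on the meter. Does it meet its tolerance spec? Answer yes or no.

White → 9 (first significant figure)
Yellow → 4 (second significant figure)
Yellow → 4 (third significant figure)
Orange → ×10^3 multiplier
Silver → ±10% tolerance
944 × 1000 = 944000 Ω
Allowed range: 849600 Ω to 1038400 Ω.
1172000 ohms lies outside that range.

no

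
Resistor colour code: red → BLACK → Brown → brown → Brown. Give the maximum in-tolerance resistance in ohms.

2030.1 Ω

Red → 2 (first significant figure)
Black → 0 (second significant figure)
Brown → 1 (third significant figure)
Brown → ×10 multiplier
Brown → ±1% tolerance
201 × 10 = 2010 Ω
Maximum = 2010 × (1 + 1/100) = 2030.1 Ω.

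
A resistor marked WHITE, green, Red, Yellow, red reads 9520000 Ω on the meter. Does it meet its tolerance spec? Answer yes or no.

yes

White → 9 (first significant figure)
Green → 5 (second significant figure)
Red → 2 (third significant figure)
Yellow → ×10^4 multiplier
Red → ±2% tolerance
952 × 10000 = 9520000 Ω
Allowed range: 9329600 Ω to 9710400 Ω.
9520000 Ω lies inside that range.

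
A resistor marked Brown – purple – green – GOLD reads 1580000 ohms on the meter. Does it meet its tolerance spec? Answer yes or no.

no

Brown → 1 (first significant figure)
Violet → 7 (second significant figure)
Green → ×10^5 multiplier
Gold → ±5% tolerance
17 × 100000 = 1700000 Ω
Allowed range: 1615000 Ω to 1785000 Ω.
1580000 ohms lies outside that range.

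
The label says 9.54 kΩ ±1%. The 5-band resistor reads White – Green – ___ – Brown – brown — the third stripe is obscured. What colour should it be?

9540 Ω = 954 × 10^1.
The third band gives digit 4 of the significand, and 4 is yellow.

yellow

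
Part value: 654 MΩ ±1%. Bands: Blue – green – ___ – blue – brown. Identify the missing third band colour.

654000000 Ω = 654 × 10^6.
The third band gives digit 4 of the significand, and 4 is yellow.

yellow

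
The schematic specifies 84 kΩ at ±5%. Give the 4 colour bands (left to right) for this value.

84000 Ω = 84 × 10^3.
8 → grey
4 → yellow
Multiplier 10^3 → orange.
±5% tolerance → gold.

grey, yellow, orange, gold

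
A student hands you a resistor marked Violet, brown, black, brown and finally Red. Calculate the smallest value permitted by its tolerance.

Violet → 7 (first significant figure)
Brown → 1 (second significant figure)
Black → 0 (third significant figure)
Brown → ×10 multiplier
Red → ±2% tolerance
710 × 10 = 7100 Ω
Smallest = 7100 × (1 − 2/100) = 6958 Ω.

6958 Ω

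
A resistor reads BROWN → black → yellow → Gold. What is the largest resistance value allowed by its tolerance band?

Brown → 1 (first significant figure)
Black → 0 (second significant figure)
Yellow → ×10^4 multiplier
Gold → ±5% tolerance
10 × 10000 = 100000 Ω
Largest = 100000 × (1 + 5/100) = 105000 Ω.

105000 Ω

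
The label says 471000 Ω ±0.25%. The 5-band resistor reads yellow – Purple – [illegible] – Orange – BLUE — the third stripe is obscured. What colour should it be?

471000 Ω = 471 × 10^3.
The third band gives digit 1 of the significand, and 1 is brown.

brown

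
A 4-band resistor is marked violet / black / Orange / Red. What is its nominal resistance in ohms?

70000 Ω

Violet → 7 (first significant figure)
Black → 0 (second significant figure)
Orange → ×10^3 multiplier
70 × 1000 = 70000 Ω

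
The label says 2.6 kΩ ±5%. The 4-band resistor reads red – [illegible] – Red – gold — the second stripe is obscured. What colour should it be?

blue

2600 Ω = 26 × 10^2.
The second band gives digit 6 of the significand, and 6 is blue.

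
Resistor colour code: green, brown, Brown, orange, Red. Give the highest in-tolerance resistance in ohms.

521220 Ω

Green → 5 (first significant figure)
Brown → 1 (second significant figure)
Brown → 1 (third significant figure)
Orange → ×10^3 multiplier
Red → ±2% tolerance
511 × 1000 = 511000 Ω
Highest = 511000 × (1 + 2/100) = 521220 Ω.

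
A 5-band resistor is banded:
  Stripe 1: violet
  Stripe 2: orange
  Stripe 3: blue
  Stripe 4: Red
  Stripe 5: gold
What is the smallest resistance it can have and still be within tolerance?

Violet → 7 (first significant figure)
Orange → 3 (second significant figure)
Blue → 6 (third significant figure)
Red → ×10^2 multiplier
Gold → ±5% tolerance
736 × 100 = 73600 Ω
Smallest = 73600 × (1 − 5/100) = 69920 Ω.

69920 Ω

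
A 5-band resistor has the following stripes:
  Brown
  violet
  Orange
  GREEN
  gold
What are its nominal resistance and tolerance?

17300000 Ω ±5%

Brown → 1 (first significant figure)
Violet → 7 (second significant figure)
Orange → 3 (third significant figure)
Green → ×10^5 multiplier
Gold → ±5% tolerance
173 × 100000 = 17300000 Ω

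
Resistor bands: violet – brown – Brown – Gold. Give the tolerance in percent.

±5%

The last band, gold, is the tolerance band.
Gold corresponds to ±5%.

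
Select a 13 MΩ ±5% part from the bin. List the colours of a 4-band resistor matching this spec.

brown, orange, blue, gold

13000000 Ω = 13 × 10^6.
1 → brown
3 → orange
Multiplier 10^6 → blue.
±5% tolerance → gold.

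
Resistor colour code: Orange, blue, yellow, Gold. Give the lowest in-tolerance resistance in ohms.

342000 Ω

Orange → 3 (first significant figure)
Blue → 6 (second significant figure)
Yellow → ×10^4 multiplier
Gold → ±5% tolerance
36 × 10000 = 360000 Ω
Lowest = 360000 × (1 − 5/100) = 342000 Ω.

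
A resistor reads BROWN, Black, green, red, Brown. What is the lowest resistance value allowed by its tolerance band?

Brown → 1 (first significant figure)
Black → 0 (second significant figure)
Green → 5 (third significant figure)
Red → ×10^2 multiplier
Brown → ±1% tolerance
105 × 100 = 10500 Ω
Lowest = 10500 × (1 − 1/100) = 10395 Ω.

10395 Ω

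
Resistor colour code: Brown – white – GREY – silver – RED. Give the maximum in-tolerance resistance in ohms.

Brown → 1 (first significant figure)
White → 9 (second significant figure)
Grey → 8 (third significant figure)
Silver → ×0.01 multiplier
Red → ±2% tolerance
198 × 0.01 = 1.98 Ω
Maximum = 1.98 × (1 + 2/100) = 2.0196 Ω.

2.0196 Ω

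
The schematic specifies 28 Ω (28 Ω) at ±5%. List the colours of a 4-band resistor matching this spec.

28 Ω = 28 × 10^0.
2 → red
8 → grey
Multiplier 10^0 → black.
±5% tolerance → gold.

red, grey, black, gold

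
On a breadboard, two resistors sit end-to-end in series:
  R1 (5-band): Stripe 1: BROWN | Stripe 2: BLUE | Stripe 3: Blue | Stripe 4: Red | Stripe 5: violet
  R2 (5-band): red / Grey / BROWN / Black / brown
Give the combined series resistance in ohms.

R1: brown, blue, blue → 166; red ×10^2 → 16600 Ω.
R2: red, grey, brown → 281; black ×1 → 281 Ω.
Series: 16600 + 281 = 16881 Ω.

16881 Ω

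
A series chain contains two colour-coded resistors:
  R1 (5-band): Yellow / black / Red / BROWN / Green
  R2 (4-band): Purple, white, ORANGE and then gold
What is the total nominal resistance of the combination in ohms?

R1: yellow, black, red → 402; brown ×10 → 4020 Ω.
R2: violet, white → 79; orange ×10^3 → 79000 Ω.
Series: 4020 + 79000 = 83020 Ω.

83020 Ω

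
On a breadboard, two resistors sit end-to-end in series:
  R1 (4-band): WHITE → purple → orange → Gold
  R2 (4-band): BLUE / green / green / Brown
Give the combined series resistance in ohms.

R1: white, violet → 97; orange ×10^3 → 97000 Ω.
R2: blue, green → 65; green ×10^5 → 6500000 Ω.
Series: 97000 + 6500000 = 6597000 Ω.

6597000 Ω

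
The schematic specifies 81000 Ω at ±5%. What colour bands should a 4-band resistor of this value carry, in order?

81000 Ω = 81 × 10^3.
8 → grey
1 → brown
Multiplier 10^3 → orange.
±5% tolerance → gold.

grey, brown, orange, gold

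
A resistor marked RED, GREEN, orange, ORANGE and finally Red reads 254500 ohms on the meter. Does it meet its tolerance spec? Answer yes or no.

Red → 2 (first significant figure)
Green → 5 (second significant figure)
Orange → 3 (third significant figure)
Orange → ×10^3 multiplier
Red → ±2% tolerance
253 × 1000 = 253000 Ω
Allowed range: 247940 Ω to 258060 Ω.
254500 ohms lies inside that range.

yes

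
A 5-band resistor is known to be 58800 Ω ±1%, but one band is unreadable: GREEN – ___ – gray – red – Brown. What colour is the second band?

grey

58800 Ω = 588 × 10^2.
The second band gives digit 8 of the significand, and 8 is grey.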